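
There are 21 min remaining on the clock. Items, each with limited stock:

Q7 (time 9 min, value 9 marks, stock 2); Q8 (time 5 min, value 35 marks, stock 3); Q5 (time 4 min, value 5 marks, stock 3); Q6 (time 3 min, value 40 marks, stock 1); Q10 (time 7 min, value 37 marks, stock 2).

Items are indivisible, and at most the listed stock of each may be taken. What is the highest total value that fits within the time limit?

Top feasible selections:
- 2×Q8 + 1×Q6 + 1×Q10: time 20, value 147
- 3×Q8 + 1×Q6: time 18, value 145
Best: 147 marks.

147 marks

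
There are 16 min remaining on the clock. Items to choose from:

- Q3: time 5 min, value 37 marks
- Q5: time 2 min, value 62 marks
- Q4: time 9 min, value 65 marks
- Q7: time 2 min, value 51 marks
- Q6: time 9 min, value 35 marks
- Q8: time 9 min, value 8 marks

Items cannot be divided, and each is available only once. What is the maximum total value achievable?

Check high-value combinations within 16 min:
- Q5+Q4+Q7: time 2+9+2=13, value 62+65+51=178
- Q3+Q5+Q4: time 5+2+9=16, value 37+62+65=164
- Q3+Q4+Q7: time 5+9+2=16, value 37+65+51=153
Best: 178 marks.

178 marks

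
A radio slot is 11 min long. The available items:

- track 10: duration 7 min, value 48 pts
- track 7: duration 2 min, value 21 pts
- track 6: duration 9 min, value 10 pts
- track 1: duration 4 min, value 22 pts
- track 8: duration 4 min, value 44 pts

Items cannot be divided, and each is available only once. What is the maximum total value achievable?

Check high-value combinations within 11 min:
- track 10+track 8: duration 7+4=11, value 48+44=92
- track 7+track 1+track 8: duration 2+4+4=10, value 21+22+44=87
- track 10+track 1: duration 7+4=11, value 48+22=70
- track 10+track 7: duration 7+2=9, value 48+21=69
- track 1+track 8: duration 4+4=8, value 22+44=66
Best: 92 pts.

92 pts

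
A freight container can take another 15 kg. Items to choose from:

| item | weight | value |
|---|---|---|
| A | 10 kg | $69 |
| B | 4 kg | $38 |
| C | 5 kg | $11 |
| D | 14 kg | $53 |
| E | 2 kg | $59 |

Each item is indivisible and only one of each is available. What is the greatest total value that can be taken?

Check high-value combinations within 15 kg:
- A+E: weight 10+2=12, value 69+59=128
- B+C+E: weight 4+5+2=11, value 38+11+59=108
- A+B: weight 10+4=14, value 69+38=107
- B+E: weight 4+2=6, value 38+59=97
- A+C: weight 10+5=15, value 69+11=80
Best: $128.

$128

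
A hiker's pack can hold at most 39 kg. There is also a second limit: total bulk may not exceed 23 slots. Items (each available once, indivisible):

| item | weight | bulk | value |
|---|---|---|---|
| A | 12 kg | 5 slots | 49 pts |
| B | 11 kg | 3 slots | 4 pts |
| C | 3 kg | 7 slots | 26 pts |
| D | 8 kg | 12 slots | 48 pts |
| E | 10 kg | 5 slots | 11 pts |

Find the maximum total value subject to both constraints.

108 pts

Feasible sets respecting both limits:
- A+D+E: weight 30, bulk 22, value 108
- A+B+D: weight 31, bulk 20, value 101
- A+D: weight 20, bulk 17, value 97
- A+B+C+E: weight 36, bulk 20, value 90
Best: 108 pts.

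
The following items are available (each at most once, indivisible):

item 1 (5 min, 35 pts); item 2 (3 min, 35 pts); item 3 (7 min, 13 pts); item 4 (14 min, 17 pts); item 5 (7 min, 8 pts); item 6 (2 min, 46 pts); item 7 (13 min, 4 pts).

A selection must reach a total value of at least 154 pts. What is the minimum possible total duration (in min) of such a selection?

38

Subsets with value ≥ 154, sorted by total duration:
- item 1+item 2+item 3+item 4+item 5+item 6: duration 38, value 154
- item 1+item 2+item 3+item 4+item 5+item 6+item 7: duration 51, value 158
Minimum duration: 38 min.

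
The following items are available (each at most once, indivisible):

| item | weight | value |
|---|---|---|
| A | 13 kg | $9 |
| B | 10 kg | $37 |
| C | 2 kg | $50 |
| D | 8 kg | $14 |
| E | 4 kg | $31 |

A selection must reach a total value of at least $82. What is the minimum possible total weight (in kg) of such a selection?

12

Subsets with value ≥ 82, sorted by total weight:
- B+C: weight 12, value 87
- C+D+E: weight 14, value 95
Minimum weight: 12 kg.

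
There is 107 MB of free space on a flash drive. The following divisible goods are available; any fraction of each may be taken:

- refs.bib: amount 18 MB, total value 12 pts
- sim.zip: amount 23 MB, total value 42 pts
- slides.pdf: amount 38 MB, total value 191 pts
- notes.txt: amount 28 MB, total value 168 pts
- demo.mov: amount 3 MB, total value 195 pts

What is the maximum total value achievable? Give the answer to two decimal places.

Take in order of value per unit:
- demo.mov (195/3 per unit): all 3 → value 195, running total 195.00
- notes.txt (168/28 per unit): all 28 → value 168, running total 363.00
- slides.pdf (191/38 per unit): all 38 → value 191, running total 554.00
- sim.zip (42/23 per unit): all 23 → value 42, running total 596.00
- refs.bib (12/18 per unit): 15 of 18 → value 15×12/18 = 10.0000, running total 606.00
Total 606.00.

606.00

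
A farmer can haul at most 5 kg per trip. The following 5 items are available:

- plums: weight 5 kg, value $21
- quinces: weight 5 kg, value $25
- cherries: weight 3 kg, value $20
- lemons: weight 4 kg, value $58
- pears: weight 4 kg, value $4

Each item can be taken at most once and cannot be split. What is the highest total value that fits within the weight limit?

Check high-value combinations within 5 kg:
- lemons: weight 4, value 58
- quinces: weight 5, value 25
- plums: weight 5, value 21
- cherries: weight 3, value 20
Best: $58.

$58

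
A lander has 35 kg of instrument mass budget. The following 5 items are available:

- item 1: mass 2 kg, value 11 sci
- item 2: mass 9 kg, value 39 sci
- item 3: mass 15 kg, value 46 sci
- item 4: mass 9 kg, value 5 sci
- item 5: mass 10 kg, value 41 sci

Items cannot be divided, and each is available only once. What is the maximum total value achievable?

126 sci

Check high-value combinations within 35 kg:
- item 2+item 3+item 5: mass 9+15+10=34, value 39+46+41=126
- item 1+item 2+item 3+item 4: mass 2+9+15+9=35, value 11+39+46+5=101
- item 1+item 3+item 5: mass 2+15+10=27, value 11+46+41=98
- item 1+item 2+item 3: mass 2+9+15=26, value 11+39+46=96
Best: 126 sci.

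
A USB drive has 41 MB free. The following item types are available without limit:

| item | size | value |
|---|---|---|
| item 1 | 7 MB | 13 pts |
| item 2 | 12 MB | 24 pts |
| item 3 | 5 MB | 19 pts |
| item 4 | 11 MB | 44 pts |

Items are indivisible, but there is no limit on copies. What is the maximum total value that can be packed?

Best value-per-unit is item 4 at 44/11; filling with it alone gives 3×44 = 132.
Optimal mix: 6×item 3 + 1×item 4 → size 41, value 158.

158 pts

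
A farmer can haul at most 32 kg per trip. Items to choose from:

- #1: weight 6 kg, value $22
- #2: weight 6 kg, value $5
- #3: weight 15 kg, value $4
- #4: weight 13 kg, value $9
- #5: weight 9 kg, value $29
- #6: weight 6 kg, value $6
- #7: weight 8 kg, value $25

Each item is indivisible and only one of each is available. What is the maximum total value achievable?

$82

Check high-value combinations within 32 kg:
- #1+#5+#6+#7: weight 6+9+6+8=29, value 22+29+6+25=82
- #1+#2+#5+#7: weight 6+6+9+8=29, value 22+5+29+25=81
- #1+#5+#7: weight 6+9+8=23, value 22+29+25=76
- #2+#5+#6+#7: weight 6+9+6+8=29, value 5+29+6+25=65
- #4+#5+#7: weight 13+9+8=30, value 9+29+25=63
Best: $82.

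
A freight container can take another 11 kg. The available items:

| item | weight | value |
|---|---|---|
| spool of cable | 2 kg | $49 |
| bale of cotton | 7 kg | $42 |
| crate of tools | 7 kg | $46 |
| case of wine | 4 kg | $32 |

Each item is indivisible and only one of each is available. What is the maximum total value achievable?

Check high-value combinations within 11 kg:
- spool of cable+crate of tools: weight 2+7=9, value 49+46=95
- spool of cable+bale of cotton: weight 2+7=9, value 49+42=91
- spool of cable+case of wine: weight 2+4=6, value 49+32=81
Best: $95.

$95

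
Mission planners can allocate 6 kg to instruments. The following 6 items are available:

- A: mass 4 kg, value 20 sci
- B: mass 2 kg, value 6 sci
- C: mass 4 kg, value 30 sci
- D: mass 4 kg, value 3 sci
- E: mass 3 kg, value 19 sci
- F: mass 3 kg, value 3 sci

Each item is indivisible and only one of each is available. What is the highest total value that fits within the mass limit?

36 sci

This is a 0/1 knapsack; check combinations near the capacity.
- B+C: mass 2+4=6, value 6+30=36
- C: mass 4, value 30
- A+B: mass 4+2=6, value 20+6=26
Best: 36 sci.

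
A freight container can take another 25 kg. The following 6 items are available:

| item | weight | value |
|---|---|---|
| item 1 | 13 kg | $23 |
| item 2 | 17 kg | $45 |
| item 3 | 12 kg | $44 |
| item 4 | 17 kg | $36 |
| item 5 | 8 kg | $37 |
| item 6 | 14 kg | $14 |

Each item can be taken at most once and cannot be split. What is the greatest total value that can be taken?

$82

This is a 0/1 knapsack; check combinations near the capacity.
- item 2+item 5: weight 17+8=25, value 45+37=82
- item 3+item 5: weight 12+8=20, value 44+37=81
- item 4+item 5: weight 17+8=25, value 36+37=73
- item 1+item 3: weight 13+12=25, value 23+44=67
Best: $82.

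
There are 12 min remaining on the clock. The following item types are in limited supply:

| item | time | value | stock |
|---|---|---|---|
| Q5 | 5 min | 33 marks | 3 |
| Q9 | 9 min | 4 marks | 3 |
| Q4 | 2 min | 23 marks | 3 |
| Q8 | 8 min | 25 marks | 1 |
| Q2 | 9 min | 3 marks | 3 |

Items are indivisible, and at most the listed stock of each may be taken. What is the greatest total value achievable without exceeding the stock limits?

Best selections within time 12 and stock limits:
- 1×Q5 + 3×Q4: time 11, value 102
- 2×Q5 + 1×Q4: time 12, value 89
- 1×Q5 + 2×Q4: time 9, value 79
- 2×Q4 + 1×Q8: time 12, value 71
Best: 102 marks.

102 marks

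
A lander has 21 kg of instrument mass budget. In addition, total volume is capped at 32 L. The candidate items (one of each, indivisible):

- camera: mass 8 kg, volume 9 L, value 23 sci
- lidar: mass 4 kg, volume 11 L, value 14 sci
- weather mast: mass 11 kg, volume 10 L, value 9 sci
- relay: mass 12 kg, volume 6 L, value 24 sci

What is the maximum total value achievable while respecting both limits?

Feasible sets respecting both limits:
- camera+relay: mass 20, volume 15, value 47
- lidar+relay: mass 16, volume 17, value 38
- camera+lidar: mass 12, volume 20, value 37
- camera+weather mast: mass 19, volume 19, value 32
Best: 47 sci.

47 sci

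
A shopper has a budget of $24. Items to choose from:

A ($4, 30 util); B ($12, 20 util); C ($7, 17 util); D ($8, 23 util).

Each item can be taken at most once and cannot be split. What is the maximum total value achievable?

Check high-value combinations within $24:
- A+B+D: cost 4+12+8=24, value 30+20+23=73
- A+C+D: cost 4+7+8=19, value 30+17+23=70
- A+B+C: cost 4+12+7=23, value 30+20+17=67
- A+D: cost 4+8=12, value 30+23=53
Best: 73 util.

73 util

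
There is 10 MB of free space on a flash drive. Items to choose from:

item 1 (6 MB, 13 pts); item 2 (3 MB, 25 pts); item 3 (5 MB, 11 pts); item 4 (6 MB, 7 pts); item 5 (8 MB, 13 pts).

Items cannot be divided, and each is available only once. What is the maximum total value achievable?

This is a 0/1 knapsack; check combinations near the capacity.
- item 1+item 2: size 6+3=9, value 13+25=38
- item 2+item 3: size 3+5=8, value 25+11=36
- item 2+item 4: size 3+6=9, value 25+7=32
- item 2: size 3, value 25
Best: 38 pts.

38 pts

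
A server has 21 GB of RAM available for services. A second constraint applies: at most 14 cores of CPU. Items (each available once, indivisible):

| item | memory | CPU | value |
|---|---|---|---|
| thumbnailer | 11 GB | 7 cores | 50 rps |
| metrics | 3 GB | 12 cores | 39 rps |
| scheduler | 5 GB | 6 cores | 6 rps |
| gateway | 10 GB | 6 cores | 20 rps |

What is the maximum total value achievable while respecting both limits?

Feasible sets respecting both limits:
- thumbnailer+gateway: memory 21, CPU 13, value 70
- thumbnailer+scheduler: memory 16, CPU 13, value 56
- thumbnailer: memory 11, CPU 7, value 50
Best: 70 rps.

70 rps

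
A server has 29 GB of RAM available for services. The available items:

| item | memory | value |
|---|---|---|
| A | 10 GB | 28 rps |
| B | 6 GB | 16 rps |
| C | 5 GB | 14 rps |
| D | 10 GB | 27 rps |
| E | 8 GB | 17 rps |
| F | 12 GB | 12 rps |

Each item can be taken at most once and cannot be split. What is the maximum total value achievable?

This is a 0/1 knapsack; check combinations near the capacity.
- A+B+C+E: memory 10+6+5+8=29, value 28+16+14+17=75
- B+C+D+E: memory 6+5+10+8=29, value 16+14+27+17=74
- A+D+E: memory 10+10+8=28, value 28+27+17=72
- A+B+D: memory 10+6+10=26, value 28+16+27=71
Best: 75 rps.

75 rps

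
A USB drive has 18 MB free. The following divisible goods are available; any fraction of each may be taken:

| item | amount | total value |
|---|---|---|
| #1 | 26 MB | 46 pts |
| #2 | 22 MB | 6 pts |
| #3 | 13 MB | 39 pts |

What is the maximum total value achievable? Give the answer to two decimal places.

Take in order of value per unit:
- #3 (39/13 per unit): all 13 → value 39, running total 39.00
- #1 (46/26 per unit): 5 of 26 → value 5×46/26 = 8.8462, running total 47.85
Total 47.85.

47.85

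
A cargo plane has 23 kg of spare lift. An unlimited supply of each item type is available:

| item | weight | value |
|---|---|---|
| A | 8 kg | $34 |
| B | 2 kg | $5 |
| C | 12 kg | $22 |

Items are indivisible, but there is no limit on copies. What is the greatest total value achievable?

$83

Best value-per-unit is A at 34/8; filling with it alone gives 2×34 = 68.
Optimal mix: 2×A + 3×B → weight 22, value 83.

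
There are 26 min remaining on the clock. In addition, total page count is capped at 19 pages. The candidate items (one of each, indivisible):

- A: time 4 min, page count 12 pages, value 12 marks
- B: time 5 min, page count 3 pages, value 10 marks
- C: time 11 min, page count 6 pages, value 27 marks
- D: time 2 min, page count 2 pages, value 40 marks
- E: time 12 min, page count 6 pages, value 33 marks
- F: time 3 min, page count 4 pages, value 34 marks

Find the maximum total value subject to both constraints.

117 marks

Feasible sets respecting both limits:
- B+D+E+F: time 22, page count 15, value 117
- B+C+D+F: time 21, page count 15, value 111
- D+E+F: time 17, page count 12, value 107
- C+D+F: time 16, page count 12, value 101
Best: 117 marks.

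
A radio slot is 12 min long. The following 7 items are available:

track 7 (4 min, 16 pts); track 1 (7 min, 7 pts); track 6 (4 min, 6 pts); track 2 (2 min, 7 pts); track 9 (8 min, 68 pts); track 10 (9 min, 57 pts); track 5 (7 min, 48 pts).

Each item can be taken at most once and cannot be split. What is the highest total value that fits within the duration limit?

This is a 0/1 knapsack; check combinations near the capacity.
- track 7+track 9: duration 4+8=12, value 16+68=84
- track 2+track 9: duration 2+8=10, value 7+68=75
- track 6+track 9: duration 4+8=12, value 6+68=74
- track 9: duration 8, value 68
- track 2+track 10: duration 2+9=11, value 7+57=64
Best: 84 pts.

84 pts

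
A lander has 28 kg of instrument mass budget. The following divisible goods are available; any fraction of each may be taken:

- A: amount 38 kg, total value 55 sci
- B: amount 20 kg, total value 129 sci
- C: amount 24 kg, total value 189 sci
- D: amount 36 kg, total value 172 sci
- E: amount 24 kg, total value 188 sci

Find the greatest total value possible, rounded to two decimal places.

220.33

Take in order of value per unit:
- C (189/24 per unit): all 24 → value 189, running total 189.00
- E (188/24 per unit): 4 of 24 → value 4×188/24 = 31.3333, running total 220.33
Total 220.33.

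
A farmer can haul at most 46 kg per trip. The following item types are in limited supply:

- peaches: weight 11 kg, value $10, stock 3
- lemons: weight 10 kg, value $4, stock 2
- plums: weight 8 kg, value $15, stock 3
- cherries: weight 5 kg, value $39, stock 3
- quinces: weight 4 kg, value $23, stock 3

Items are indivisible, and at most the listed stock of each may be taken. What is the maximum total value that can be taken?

$216

Best selections within weight 46 and stock limits:
- 2×plums + 3×cherries + 3×quinces: weight 43, value 216
- 1×peaches + 1×plums + 3×cherries + 3×quinces: weight 46, value 211
- 1×lemons + 1×plums + 3×cherries + 3×quinces: weight 45, value 205
- 1×plums + 3×cherries + 3×quinces: weight 35, value 201
Best: $216.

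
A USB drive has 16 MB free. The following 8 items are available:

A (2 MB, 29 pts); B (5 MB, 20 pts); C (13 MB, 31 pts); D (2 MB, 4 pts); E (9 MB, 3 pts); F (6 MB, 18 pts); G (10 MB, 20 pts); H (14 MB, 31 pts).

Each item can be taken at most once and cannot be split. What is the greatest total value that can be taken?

Check high-value combinations within 16 MB:
- A+B+D+F: size 2+5+2+6=15, value 29+20+4+18=71
- A+B+F: size 2+5+6=13, value 29+20+18=67
- A+C: size 2+13=15, value 29+31=60
Best: 71 pts.

71 pts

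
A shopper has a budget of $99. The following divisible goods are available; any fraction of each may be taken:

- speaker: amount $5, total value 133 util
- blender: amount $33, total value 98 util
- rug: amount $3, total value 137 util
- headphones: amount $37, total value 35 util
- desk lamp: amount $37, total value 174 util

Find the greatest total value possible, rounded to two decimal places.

Take in order of value per unit:
- rug (137/3 per unit): all 3 → value 137, running total 137.00
- speaker (133/5 per unit): all 5 → value 133, running total 270.00
- desk lamp (174/37 per unit): all 37 → value 174, running total 444.00
- blender (98/33 per unit): all 33 → value 98, running total 542.00
- headphones (35/37 per unit): 21 of 37 → value 21×35/37 = 19.8649, running total 561.86
Total 561.86.

561.86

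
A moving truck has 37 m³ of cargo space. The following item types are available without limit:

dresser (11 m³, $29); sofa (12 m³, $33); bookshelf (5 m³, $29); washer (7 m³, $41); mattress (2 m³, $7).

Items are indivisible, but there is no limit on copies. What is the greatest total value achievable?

$215

Best value-per-unit is washer at 41/7; filling with it alone gives 5×41 = 205.
Optimal mix: 6×bookshelf + 1×washer → volume 37, value 215.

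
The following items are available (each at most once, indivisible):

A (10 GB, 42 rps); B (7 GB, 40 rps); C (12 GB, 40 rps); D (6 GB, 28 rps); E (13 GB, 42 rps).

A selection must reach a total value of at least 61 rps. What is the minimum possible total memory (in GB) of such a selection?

Subsets with value ≥ 61, sorted by total memory:
- B+D: memory 13, value 68
- A+D: memory 16, value 70
Minimum memory: 13 GB.

13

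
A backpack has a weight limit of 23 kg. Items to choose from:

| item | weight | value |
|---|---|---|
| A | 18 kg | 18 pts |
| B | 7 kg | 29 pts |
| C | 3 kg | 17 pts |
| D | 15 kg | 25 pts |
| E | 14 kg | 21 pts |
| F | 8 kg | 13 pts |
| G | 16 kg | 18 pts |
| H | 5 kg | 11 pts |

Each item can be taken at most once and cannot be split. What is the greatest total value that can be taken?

This is a 0/1 knapsack; check combinations near the capacity.
- B+C+F+H: weight 7+3+8+5=23, value 29+17+13+11=70
- B+C+F: weight 7+3+8=18, value 29+17+13=59
- B+C+H: weight 7+3+5=15, value 29+17+11=57
Best: 70 pts.

70 pts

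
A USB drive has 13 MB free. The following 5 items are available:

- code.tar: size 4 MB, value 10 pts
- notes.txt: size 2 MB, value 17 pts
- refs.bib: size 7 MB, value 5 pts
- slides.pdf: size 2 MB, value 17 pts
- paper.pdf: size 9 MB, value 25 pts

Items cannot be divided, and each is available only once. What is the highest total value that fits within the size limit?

This is a 0/1 knapsack; check combinations near the capacity.
- notes.txt+slides.pdf+paper.pdf: size 2+2+9=13, value 17+17+25=59
- code.tar+notes.txt+slides.pdf: size 4+2+2=8, value 10+17+17=44
- notes.txt+paper.pdf: size 2+9=11, value 17+25=42
- slides.pdf+paper.pdf: size 2+9=11, value 17+25=42
Best: 59 pts.

59 pts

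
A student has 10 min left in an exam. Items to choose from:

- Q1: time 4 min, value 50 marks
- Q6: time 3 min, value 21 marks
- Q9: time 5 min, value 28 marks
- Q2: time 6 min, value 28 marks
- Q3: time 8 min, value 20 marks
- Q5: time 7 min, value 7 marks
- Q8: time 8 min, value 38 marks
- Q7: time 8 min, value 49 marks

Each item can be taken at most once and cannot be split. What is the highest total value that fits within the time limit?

78 marks

Check high-value combinations within 10 min:
- Q1+Q9: time 4+5=9, value 50+28=78
- Q1+Q2: time 4+6=10, value 50+28=78
- Q1+Q6: time 4+3=7, value 50+21=71
Best: 78 marks.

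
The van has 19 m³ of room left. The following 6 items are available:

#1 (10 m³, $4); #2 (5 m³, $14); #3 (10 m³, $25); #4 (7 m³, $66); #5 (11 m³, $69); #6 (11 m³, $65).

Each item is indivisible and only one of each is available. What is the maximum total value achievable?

This is a 0/1 knapsack; check combinations near the capacity.
- #4+#5: volume 7+11=18, value 66+69=135
- #4+#6: volume 7+11=18, value 66+65=131
- #3+#4: volume 10+7=17, value 25+66=91
- #2+#5: volume 5+11=16, value 14+69=83
- #2+#4: volume 5+7=12, value 14+66=80
Best: $135.

$135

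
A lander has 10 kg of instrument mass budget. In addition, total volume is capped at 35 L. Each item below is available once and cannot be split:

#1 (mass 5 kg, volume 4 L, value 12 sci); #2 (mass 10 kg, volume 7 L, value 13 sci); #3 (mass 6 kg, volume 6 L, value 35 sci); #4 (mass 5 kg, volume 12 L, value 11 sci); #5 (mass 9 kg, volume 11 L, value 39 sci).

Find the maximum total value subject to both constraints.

39 sci

Feasible sets respecting both limits:
- #5: mass 9, volume 11, value 39
- #3: mass 6, volume 6, value 35
- #1+#4: mass 10, volume 16, value 23
- #2: mass 10, volume 7, value 13
Best: 39 sci.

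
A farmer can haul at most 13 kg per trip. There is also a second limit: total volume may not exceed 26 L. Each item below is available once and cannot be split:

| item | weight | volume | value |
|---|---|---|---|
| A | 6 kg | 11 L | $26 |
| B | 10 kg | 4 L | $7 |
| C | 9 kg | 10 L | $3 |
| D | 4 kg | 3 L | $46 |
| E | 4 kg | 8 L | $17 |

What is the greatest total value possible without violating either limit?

Feasible sets respecting both limits:
- A+D: weight 10, volume 14, value 72
- D+E: weight 8, volume 11, value 63
- C+D: weight 13, volume 13, value 49
Best: $72.

$72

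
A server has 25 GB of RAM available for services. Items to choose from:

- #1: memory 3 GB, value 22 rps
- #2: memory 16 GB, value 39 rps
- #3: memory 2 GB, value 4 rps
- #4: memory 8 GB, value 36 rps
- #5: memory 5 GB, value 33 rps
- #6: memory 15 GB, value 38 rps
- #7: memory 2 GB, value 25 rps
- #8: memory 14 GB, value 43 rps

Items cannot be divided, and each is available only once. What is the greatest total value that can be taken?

Check high-value combinations within 25 GB:
- #1+#5+#7+#8: memory 3+5+2+14=24, value 22+33+25+43=123
- #1+#3+#4+#5+#7: memory 3+2+8+5+2=20, value 22+4+36+33+25=120
- #1+#5+#6+#7: memory 3+5+15+2=25, value 22+33+38+25=118
- #1+#4+#5+#7: memory 3+8+5+2=18, value 22+36+33+25=116
- #3+#5+#7+#8: memory 2+5+2+14=23, value 4+33+25+43=105
Best: 123 rps.

123 rps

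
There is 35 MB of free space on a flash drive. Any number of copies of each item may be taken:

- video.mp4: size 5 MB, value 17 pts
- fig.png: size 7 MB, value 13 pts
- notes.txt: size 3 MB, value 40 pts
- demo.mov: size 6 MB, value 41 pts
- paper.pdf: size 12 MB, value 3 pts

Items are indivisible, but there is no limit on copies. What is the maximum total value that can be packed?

Best value-per-unit is notes.txt at 40/3, and filling with it alone uses size 11×3=33. No mix of the others beats 11×40 = 440.

440 pts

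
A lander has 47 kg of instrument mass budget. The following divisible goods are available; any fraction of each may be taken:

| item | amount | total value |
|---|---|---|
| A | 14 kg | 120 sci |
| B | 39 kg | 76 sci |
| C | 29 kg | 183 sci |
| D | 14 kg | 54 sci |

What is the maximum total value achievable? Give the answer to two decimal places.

318.43

Take in order of value per unit:
- A (120/14 per unit): all 14 → value 120, running total 120.00
- C (183/29 per unit): all 29 → value 183, running total 303.00
- D (54/14 per unit): 4 of 14 → value 4×54/14 = 15.4286, running total 318.43
Total 318.43.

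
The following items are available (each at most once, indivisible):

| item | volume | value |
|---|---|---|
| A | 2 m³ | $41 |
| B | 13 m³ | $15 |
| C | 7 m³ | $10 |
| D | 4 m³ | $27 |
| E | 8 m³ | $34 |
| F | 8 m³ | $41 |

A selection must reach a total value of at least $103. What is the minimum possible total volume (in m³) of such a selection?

14

Subsets with value ≥ 103, sorted by total volume:
- A+D+F: volume 14, value 109
- A+E+F: volume 18, value 116
- A+C+D+F: volume 21, value 119
- A+C+D+E: volume 21, value 112
Minimum volume: 14 m³.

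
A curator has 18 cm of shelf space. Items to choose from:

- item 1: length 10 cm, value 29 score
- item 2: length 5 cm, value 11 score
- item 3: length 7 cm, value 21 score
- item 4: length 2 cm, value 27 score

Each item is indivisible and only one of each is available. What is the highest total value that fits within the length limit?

67 score

This is a 0/1 knapsack; check combinations near the capacity.
- item 1+item 2+item 4: length 10+5+2=17, value 29+11+27=67
- item 2+item 3+item 4: length 5+7+2=14, value 11+21+27=59
- item 1+item 4: length 10+2=12, value 29+27=56
- item 1+item 3: length 10+7=17, value 29+21=50
Best: 67 score.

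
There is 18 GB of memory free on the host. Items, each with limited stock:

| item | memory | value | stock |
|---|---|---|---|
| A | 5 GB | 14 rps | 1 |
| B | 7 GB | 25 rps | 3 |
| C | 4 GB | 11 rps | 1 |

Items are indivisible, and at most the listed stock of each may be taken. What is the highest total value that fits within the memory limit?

61 rps

Top feasible selections:
- 2×B + 1×C: memory 18, value 61
- 2×B: memory 14, value 50
- 1×A + 1×B + 1×C: memory 16, value 50
Best: 61 rps.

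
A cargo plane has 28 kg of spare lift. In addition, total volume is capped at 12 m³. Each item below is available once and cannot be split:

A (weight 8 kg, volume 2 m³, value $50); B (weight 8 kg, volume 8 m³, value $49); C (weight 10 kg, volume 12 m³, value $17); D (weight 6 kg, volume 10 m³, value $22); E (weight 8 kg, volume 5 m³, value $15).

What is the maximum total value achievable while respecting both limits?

$99

Feasible sets respecting both limits:
- A+B: weight 16, volume 10, value 99
- A+D: weight 14, volume 12, value 72
- A+E: weight 16, volume 7, value 65
- A: weight 8, volume 2, value 50
Best: $99.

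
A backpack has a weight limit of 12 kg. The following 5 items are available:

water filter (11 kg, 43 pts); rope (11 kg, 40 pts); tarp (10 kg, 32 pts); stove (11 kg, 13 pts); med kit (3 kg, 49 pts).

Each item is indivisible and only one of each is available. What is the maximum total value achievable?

49 pts

Check high-value combinations within 12 kg:
- med kit: weight 3, value 49
- water filter: weight 11, value 43
- rope: weight 11, value 40
- tarp: weight 10, value 32
- stove: weight 11, value 13
Best: 49 pts.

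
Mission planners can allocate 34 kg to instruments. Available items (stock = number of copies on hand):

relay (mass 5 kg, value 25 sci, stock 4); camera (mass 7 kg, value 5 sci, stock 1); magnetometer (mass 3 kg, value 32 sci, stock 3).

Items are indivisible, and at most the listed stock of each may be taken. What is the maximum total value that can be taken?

196 sci

Best selections within mass 34 and stock limits:
- 4×relay + 3×magnetometer: mass 29, value 196
- 3×relay + 1×camera + 3×magnetometer: mass 31, value 176
Best: 196 sci.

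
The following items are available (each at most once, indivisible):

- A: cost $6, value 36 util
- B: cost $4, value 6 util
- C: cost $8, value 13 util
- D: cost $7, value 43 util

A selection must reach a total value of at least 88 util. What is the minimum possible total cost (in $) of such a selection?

21

Subsets with value ≥ 88, sorted by total cost:
- A+C+D: cost 21, value 92
- A+B+C+D: cost 25, value 98
Minimum cost: 21 $.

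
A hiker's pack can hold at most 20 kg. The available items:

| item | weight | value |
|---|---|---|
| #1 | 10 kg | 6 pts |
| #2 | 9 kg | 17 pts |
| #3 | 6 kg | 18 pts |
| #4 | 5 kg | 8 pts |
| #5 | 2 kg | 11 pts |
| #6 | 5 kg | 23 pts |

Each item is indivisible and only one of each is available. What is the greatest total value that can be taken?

Check high-value combinations within 20 kg:
- #3+#4+#5+#6: weight 6+5+2+5=18, value 18+8+11+23=60
- #2+#3+#6: weight 9+6+5=20, value 17+18+23=58
- #3+#5+#6: weight 6+2+5=13, value 18+11+23=52
- #2+#5+#6: weight 9+2+5=16, value 17+11+23=51
- #3+#4+#6: weight 6+5+5=16, value 18+8+23=49
Best: 60 pts.

60 pts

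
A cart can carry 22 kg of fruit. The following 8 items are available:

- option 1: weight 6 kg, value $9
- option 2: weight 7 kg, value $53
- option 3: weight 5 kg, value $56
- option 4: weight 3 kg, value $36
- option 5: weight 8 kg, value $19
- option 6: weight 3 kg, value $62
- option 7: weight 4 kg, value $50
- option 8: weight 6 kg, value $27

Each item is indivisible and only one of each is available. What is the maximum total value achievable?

$257

Check high-value combinations within 22 kg:
- option 2+option 3+option 4+option 6+option 7: weight 7+5+3+3+4=22, value 53+56+36+62+50=257
- option 3+option 4+option 6+option 7+option 8: weight 5+3+3+4+6=21, value 56+36+62+50+27=231
- option 2+option 3+option 6+option 7: weight 7+5+3+4=19, value 53+56+62+50=221
Best: $257.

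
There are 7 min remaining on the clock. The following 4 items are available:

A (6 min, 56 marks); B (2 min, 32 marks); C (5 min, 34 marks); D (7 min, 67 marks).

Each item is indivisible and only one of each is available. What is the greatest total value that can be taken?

This is a 0/1 knapsack; check combinations near the capacity.
- D: time 7, value 67
- B+C: time 2+5=7, value 32+34=66
- A: time 6, value 56
Best: 67 marks.

67 marks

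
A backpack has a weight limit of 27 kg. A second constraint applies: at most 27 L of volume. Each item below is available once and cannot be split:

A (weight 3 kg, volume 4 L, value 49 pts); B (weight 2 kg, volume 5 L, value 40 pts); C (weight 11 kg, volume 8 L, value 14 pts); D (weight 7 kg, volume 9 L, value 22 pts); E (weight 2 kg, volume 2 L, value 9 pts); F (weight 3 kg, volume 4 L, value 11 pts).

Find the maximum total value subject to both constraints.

Feasible sets respecting both limits:
- A+B+D+E+F: weight 17, volume 24, value 131
- A+B+C+D: weight 23, volume 26, value 125
- A+B+C+E+F: weight 21, volume 23, value 123
Best: 131 pts.

131 pts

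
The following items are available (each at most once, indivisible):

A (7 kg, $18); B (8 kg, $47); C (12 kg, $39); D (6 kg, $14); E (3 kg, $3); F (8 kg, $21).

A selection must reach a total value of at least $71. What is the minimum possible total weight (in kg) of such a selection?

Subsets with value ≥ 71, sorted by total weight:
- B+E+F: weight 19, value 71
- B+C: weight 20, value 86
- A+B+D: weight 21, value 79
- B+D+F: weight 22, value 82
Minimum weight: 19 kg.

19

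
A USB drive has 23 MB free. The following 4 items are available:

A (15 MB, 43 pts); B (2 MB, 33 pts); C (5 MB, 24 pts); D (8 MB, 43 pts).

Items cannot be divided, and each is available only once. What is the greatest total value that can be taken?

This is a 0/1 knapsack; check combinations near the capacity.
- B+C+D: size 2+5+8=15, value 33+24+43=100
- A+B+C: size 15+2+5=22, value 43+33+24=100
- A+D: size 15+8=23, value 43+43=86
- B+D: size 2+8=10, value 33+43=76
Best: 100 pts.

100 pts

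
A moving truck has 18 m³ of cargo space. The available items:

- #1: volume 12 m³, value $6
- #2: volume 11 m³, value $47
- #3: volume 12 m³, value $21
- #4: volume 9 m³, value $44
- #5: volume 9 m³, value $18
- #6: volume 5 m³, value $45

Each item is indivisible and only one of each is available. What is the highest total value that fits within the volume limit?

Check high-value combinations within 18 m³:
- #2+#6: volume 11+5=16, value 47+45=92
- #4+#6: volume 9+5=14, value 44+45=89
- #3+#6: volume 12+5=17, value 21+45=66
- #5+#6: volume 9+5=14, value 18+45=63
- #4+#5: volume 9+9=18, value 44+18=62
Best: $92.

$92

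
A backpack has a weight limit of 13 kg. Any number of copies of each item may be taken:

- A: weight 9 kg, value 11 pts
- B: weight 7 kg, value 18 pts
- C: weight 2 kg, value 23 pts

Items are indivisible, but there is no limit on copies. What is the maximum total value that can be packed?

138 pts

Best value-per-unit is C at 23/2, and filling with it alone uses weight 6×2=12. No mix of the others beats 6×23 = 138.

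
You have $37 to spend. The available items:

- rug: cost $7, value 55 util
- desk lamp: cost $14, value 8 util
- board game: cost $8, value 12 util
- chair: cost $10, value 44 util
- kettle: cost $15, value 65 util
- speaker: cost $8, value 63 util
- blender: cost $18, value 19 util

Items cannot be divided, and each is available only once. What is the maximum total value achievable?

183 util

Check high-value combinations within $37:
- rug+kettle+speaker: cost 7+15+8=30, value 55+65+63=183
- rug+board game+chair+speaker: cost 7+8+10+8=33, value 55+12+44+63=174
- chair+kettle+speaker: cost 10+15+8=33, value 44+65+63=172
Best: 183 util.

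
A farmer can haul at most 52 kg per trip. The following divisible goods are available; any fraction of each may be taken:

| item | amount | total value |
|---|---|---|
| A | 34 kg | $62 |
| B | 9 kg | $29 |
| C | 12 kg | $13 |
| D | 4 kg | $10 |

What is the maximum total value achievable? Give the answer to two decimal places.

Take in order of value per unit:
- B (29/9 per unit): all 9 → value 29, running total 29.00
- D (10/4 per unit): all 4 → value 10, running total 39.00
- A (62/34 per unit): all 34 → value 62, running total 101.00
- C (13/12 per unit): 5 of 12 → value 5×13/12 = 5.4167, running total 106.42
Total 106.42.

106.42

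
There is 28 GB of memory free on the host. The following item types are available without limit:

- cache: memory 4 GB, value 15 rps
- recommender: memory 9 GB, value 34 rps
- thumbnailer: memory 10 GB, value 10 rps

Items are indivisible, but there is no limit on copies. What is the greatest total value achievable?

105 rps

Best value-per-unit is recommender at 34/9; filling with it alone gives 3×34 = 102.
Optimal mix: 7×cache → memory 28, value 105.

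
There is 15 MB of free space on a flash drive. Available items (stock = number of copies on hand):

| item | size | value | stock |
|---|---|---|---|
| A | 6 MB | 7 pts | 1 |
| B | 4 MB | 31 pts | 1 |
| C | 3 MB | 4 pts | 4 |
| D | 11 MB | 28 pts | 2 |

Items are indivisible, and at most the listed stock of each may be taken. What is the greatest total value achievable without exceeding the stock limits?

59 pts

Top feasible selections:
- 1×B + 1×D: size 15, value 59
- 1×B + 3×C: size 13, value 43
- 1×A + 1×B + 1×C: size 13, value 42
Best: 59 pts.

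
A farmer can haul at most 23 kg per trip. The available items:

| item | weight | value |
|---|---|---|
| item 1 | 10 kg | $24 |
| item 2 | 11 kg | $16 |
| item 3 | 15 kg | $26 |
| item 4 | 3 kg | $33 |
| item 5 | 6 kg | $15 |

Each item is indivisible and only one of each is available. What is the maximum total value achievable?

$72

Check high-value combinations within 23 kg:
- item 1+item 4+item 5: weight 10+3+6=19, value 24+33+15=72
- item 2+item 4+item 5: weight 11+3+6=20, value 16+33+15=64
- item 3+item 4: weight 15+3=18, value 26+33=59
- item 1+item 4: weight 10+3=13, value 24+33=57
Best: $72.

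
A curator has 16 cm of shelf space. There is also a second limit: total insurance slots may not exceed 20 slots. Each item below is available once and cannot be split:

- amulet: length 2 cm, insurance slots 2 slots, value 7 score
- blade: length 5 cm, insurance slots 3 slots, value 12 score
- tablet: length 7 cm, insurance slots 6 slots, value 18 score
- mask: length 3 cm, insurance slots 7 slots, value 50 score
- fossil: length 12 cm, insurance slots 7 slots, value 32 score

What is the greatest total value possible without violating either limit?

Feasible sets respecting both limits:
- mask+fossil: length 15, insurance slots 14, value 82
- blade+tablet+mask: length 15, insurance slots 16, value 80
- amulet+tablet+mask: length 12, insurance slots 15, value 75
Best: 82 score.

82 score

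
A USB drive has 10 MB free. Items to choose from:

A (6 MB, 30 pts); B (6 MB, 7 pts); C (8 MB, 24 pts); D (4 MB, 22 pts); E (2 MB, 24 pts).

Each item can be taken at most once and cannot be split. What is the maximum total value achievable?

Check high-value combinations within 10 MB:
- A+E: size 6+2=8, value 30+24=54
- A+D: size 6+4=10, value 30+22=52
- C+E: size 8+2=10, value 24+24=48
- D+E: size 4+2=6, value 22+24=46
Best: 54 pts.

54 pts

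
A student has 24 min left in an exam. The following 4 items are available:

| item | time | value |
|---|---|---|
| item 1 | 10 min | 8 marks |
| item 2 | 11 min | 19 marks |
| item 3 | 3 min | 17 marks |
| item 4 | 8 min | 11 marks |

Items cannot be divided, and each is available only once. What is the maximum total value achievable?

Check high-value combinations within 24 min:
- item 2+item 3+item 4: time 11+3+8=22, value 19+17+11=47
- item 1+item 2+item 3: time 10+11+3=24, value 8+19+17=44
- item 2+item 3: time 11+3=14, value 19+17=36
Best: 47 marks.

47 marks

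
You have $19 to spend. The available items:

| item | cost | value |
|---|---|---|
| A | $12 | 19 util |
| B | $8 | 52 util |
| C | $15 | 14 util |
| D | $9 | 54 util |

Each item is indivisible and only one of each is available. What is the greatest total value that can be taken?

106 util

Check high-value combinations within $19:
- B+D: cost 8+9=17, value 52+54=106
- D: cost 9, value 54
- B: cost 8, value 52
- A: cost 12, value 19
- C: cost 15, value 14
Best: 106 util.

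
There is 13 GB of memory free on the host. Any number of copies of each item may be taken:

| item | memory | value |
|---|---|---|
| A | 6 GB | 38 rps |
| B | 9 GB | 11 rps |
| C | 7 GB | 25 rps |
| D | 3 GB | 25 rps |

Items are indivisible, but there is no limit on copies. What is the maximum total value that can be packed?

Best value-per-unit is D at 25/3, and filling with it alone uses memory 4×3=12. No mix of the others beats 4×25 = 100.

100 rps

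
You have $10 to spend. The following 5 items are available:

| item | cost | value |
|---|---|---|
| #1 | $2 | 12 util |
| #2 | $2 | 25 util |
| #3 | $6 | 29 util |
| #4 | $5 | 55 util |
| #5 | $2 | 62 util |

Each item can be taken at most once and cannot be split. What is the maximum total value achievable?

142 util

This is a 0/1 knapsack; check combinations near the capacity.
- #2+#4+#5: cost 2+5+2=9, value 25+55+62=142
- #1+#4+#5: cost 2+5+2=9, value 12+55+62=129
- #4+#5: cost 5+2=7, value 55+62=117
- #2+#3+#5: cost 2+6+2=10, value 25+29+62=116
Best: 142 util.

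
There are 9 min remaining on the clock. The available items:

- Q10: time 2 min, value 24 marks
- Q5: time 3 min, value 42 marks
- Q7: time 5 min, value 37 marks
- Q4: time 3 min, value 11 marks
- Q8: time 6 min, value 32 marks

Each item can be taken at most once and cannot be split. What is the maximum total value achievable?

Check high-value combinations within 9 min:
- Q5+Q7: time 3+5=8, value 42+37=79
- Q10+Q5+Q4: time 2+3+3=8, value 24+42+11=77
- Q5+Q8: time 3+6=9, value 42+32=74
- Q10+Q5: time 2+3=5, value 24+42=66
Best: 79 marks.

79 marks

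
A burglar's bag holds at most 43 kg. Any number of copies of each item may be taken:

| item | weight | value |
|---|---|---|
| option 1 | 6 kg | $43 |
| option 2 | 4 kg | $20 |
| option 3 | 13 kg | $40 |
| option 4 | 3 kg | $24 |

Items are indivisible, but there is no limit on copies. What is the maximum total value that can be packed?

Best value-per-unit is option 4 at 24/3, and filling with it alone uses weight 14×3=42. No mix of the others beats 14×24 = 336.

$336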